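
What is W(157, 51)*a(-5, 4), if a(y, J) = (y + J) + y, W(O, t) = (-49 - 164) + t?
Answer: 972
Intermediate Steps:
W(O, t) = -213 + t
a(y, J) = J + 2*y (a(y, J) = (J + y) + y = J + 2*y)
W(157, 51)*a(-5, 4) = (-213 + 51)*(4 + 2*(-5)) = -162*(4 - 10) = -162*(-6) = 972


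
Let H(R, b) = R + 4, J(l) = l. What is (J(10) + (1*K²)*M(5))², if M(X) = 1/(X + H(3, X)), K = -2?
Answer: 961/9 ≈ 106.78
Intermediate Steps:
H(R, b) = 4 + R
M(X) = 1/(7 + X) (M(X) = 1/(X + (4 + 3)) = 1/(X + 7) = 1/(7 + X))
(J(10) + (1*K²)*M(5))² = (10 + (1*(-2)²)/(7 + 5))² = (10 + (1*4)/12)² = (10 + 4*(1/12))² = (10 + ⅓)² = (31/3)² = 961/9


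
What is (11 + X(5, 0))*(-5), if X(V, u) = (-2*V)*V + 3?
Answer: 180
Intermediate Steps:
X(V, u) = 3 - 2*V² (X(V, u) = -2*V² + 3 = 3 - 2*V²)
(11 + X(5, 0))*(-5) = (11 + (3 - 2*5²))*(-5) = (11 + (3 - 2*25))*(-5) = (11 + (3 - 50))*(-5) = (11 - 47)*(-5) = -36*(-5) = 180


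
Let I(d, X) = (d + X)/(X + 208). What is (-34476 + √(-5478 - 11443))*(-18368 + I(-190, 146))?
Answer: 37362307736/59 - 3251158*I*√16921/177 ≈ 6.3326e+8 - 2.3893e+6*I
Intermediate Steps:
I(d, X) = (X + d)/(208 + X)
(-34476 + √(-5478 - 11443))*(-18368 + I(-190, 146)) = (-34476 + √(-5478 - 11443))*(-18368 + (146 - 190)/(208 + 146)) = (-34476 + √(-16921))*(-18368 - 44/354) = (-34476 + I*√16921)*(-18368 + (1/354)*(-44)) = (-34476 + I*√16921)*(-18368 - 22/177) = (-34476 + I*√16921)*(-3251158/177) = 37362307736/59 - 3251158*I*√16921/177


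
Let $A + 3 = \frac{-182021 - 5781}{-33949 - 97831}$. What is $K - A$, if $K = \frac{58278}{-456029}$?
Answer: $\frac{43481735881}{30047750810} \approx 1.4471$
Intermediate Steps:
$A = - \frac{103769}{65890}$ ($A = -3 + \frac{-182021 - 5781}{-33949 - 97831} = -3 - \frac{187802}{-131780} = -3 - - \frac{93901}{65890} = -3 + \frac{93901}{65890} = - \frac{103769}{65890} \approx -1.5749$)
$K = - \frac{58278}{456029}$ ($K = 58278 \left(- \frac{1}{456029}\right) = - \frac{58278}{456029} \approx -0.12779$)
$K - A = - \frac{58278}{456029} - - \frac{103769}{65890} = - \frac{58278}{456029} + \frac{103769}{65890} = \frac{43481735881}{30047750810}$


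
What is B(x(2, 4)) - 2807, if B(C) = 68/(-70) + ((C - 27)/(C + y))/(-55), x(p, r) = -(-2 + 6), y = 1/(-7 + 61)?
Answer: -232441553/82775 ≈ -2808.1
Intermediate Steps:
y = 1/54 ≈ 0.018519
x(p, r) = -4 (x(p, r) = -1*4 = -4)
B(C) = -34/35 - (-27 + C)/(55*(1/54 + C)) (B(C) = 68/(-70) + ((C - 27)/(C + 1/54))/(-55) = 68*(-1/70) + ((-27 + C)/(1/54 + C))*(-1/55) = -34/35 + ((-27 + C)/(1/54 + C))*(-1/55) = -34/35 - (-27 + C)/(55*(1/54 + C)))
B(x(2, 4)) - 2807 = 2*(4916 - 10287*(-4))/(385*(1 + 54*(-4))) - 2807 = 2*(4916 + 41148)/(385*(1 - 216)) - 2807 = (2/385)*46064/(-215) - 2807 = (2/385)*(-1/215)*46064 - 2807 = -92128/82775 - 2807 = -232441553/82775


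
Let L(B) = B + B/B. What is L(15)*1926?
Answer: 30816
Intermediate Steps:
L(B) = 1 + B (L(B) = B + 1 = 1 + B)
L(15)*1926 = (1 + 15)*1926 = 16*1926 = 30816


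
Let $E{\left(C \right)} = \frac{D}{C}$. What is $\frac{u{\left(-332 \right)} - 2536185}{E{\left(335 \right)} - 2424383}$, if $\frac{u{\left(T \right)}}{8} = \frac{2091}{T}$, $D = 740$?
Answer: $\frac{14104004979}{13481981579} \approx 1.0461$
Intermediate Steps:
$u{\left(T \right)} = \frac{16728}{T}$ ($u{\left(T \right)} = 8 \frac{2091}{T} = \frac{16728}{T}$)
$E{\left(C \right)} = \frac{740}{C}$
$\frac{u{\left(-332 \right)} - 2536185}{E{\left(335 \right)} - 2424383} = \frac{\frac{16728}{-332} - 2536185}{\frac{740}{335} - 2424383} = \frac{16728 \left(- \frac{1}{332}\right) - 2536185}{740 \cdot \frac{1}{335} - 2424383} = \frac{- \frac{4182}{83} - 2536185}{\frac{148}{67} - 2424383} = - \frac{210507537}{83 \left(- \frac{162433513}{67}\right)} = \left(- \frac{210507537}{83}\right) \left(- \frac{67}{162433513}\right) = \frac{14104004979}{13481981579}$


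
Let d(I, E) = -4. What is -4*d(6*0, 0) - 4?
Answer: 12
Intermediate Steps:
-4*d(6*0, 0) - 4 = -4*(-4) - 4 = 16 - 4 = 12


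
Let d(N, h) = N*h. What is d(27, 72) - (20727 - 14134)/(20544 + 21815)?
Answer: 82339303/42359 ≈ 1943.8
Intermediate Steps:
d(27, 72) - (20727 - 14134)/(20544 + 21815) = 27*72 - (20727 - 14134)/(20544 + 21815) = 1944 - 6593/42359 = 82339303/42359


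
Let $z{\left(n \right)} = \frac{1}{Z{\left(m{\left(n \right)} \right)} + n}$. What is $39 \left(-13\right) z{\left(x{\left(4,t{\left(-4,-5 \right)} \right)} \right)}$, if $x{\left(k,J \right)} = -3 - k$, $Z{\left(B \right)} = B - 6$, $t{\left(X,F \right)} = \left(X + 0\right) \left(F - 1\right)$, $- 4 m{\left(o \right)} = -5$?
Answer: $\frac{2028}{47} \approx 43.149$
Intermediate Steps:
$m{\left(o \right)} = \frac{5}{4}$ ($m{\left(o \right)} = \left(- \frac{1}{4}\right) \left(-5\right) = \frac{5}{4}$)
$t{\left(X,F \right)} = X \left(-1 + F\right)$
$Z{\left(B \right)} = -6 + B$ ($Z{\left(B \right)} = B - 6 = -6 + B$)
$z{\left(n \right)} = \frac{1}{- \frac{19}{4} + n}$ ($z{\left(n \right)} = \frac{1}{\left(-6 + \frac{5}{4}\right) + n} = \frac{1}{- \frac{19}{4} + n}$)
$39 \left(-13\right) z{\left(x{\left(4,t{\left(-4,-5 \right)} \right)} \right)} = 39 \left(-13\right) \frac{4}{-19 + 4 \left(-3 - 4\right)} = - 507 \frac{4}{-19 + 4 \left(-3 - 4\right)} = - 507 \frac{4}{-19 + 4 \left(-7\right)} = - 507 \frac{4}{-19 - 28} = - 507 \frac{4}{-47} = - 507 \cdot 4 \left(- \frac{1}{47}\right) = \left(-507\right) \left(- \frac{4}{47}\right) = \frac{2028}{47}$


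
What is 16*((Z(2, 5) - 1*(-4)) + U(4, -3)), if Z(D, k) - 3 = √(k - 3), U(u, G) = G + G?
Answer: 16 + 16*√2 ≈ 38.627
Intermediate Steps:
U(u, G) = 2*G
Z(D, k) = 3 + √(-3 + k) (Z(D, k) = 3 + √(k - 3) = 3 + √(-3 + k))
16*((Z(2, 5) - 1*(-4)) + U(4, -3)) = 16*(((3 + √(-3 + 5)) - 1*(-4)) + 2*(-3)) = 16*(((3 + √2) + 4) - 6) = 16*((7 + √2) - 6) = 16*(1 + √2) = 16 + 16*√2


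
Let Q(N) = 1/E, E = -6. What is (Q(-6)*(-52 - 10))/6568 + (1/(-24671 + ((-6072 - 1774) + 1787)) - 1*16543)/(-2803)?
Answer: 5009760795077/848613743880 ≈ 5.9035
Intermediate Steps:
Q(N) = -⅙ (Q(N) = 1/(-6) = -⅙)
(Q(-6)*(-52 - 10))/6568 + (1/(-24671 + ((-6072 - 1774) + 1787)) - 1*16543)/(-2803) = -(-52 - 10)/6/6568 + (1/(-24671 + ((-6072 - 1774) + 1787)) - 1*16543)/(-2803) = -⅙*(-62)*(1/6568) + (1/(-24671 + (-7846 + 1787)) - 16543)*(-1/2803) = (31/3)*(1/6568) + (1/(-24671 - 6059) - 16543)*(-1/2803) = 31/19704 + (1/(-30730) - 16543)*(-1/2803) = 31/19704 + (-1/30730 - 16543)*(-1/2803) = 31/19704 - 508366391/30730*(-1/2803) = 31/19704 + 508366391/86136190 = 5009760795077/848613743880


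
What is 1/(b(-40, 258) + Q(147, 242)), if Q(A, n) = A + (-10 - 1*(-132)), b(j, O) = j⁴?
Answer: 1/2560269 ≈ 3.9058e-7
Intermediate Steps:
Q(A, n) = 122 + A (Q(A, n) = A + (-10 + 132) = A + 122 = 122 + A)
1/(b(-40, 258) + Q(147, 242)) = 1/((-40)⁴ + (122 + 147)) = 1/(2560000 + 269) = 1/2560269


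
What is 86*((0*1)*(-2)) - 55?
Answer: -55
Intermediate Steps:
86*((0*1)*(-2)) - 55 = 86*(0*(-2)) - 55 = 86*0 - 55 = 0 - 55 = -55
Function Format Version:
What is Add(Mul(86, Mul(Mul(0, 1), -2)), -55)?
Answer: -55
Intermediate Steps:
Add(Mul(86, Mul(Mul(0, 1), -2)), -55) = Add(Mul(86, Mul(0, -2)), -55) = Add(Mul(86, 0), -55) = Add(0, -55) = -55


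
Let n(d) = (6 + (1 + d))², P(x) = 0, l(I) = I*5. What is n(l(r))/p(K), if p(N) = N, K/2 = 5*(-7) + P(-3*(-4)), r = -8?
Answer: -1089/70 ≈ -15.557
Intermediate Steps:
l(I) = 5*I
K = -70 (K = 2*(5*(-7) + 0) = 2*(-35 + 0) = 2*(-35) = -70)
n(d) = (7 + d)²
n(l(r))/p(K) = (7 + 5*(-8))²/(-70) = (7 - 40)²*(-1/70) = (-33)²*(-1/70) = 1089*(-1/70) = -1089/70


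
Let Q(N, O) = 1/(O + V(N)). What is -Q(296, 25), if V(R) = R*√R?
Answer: 25/25933711 - 592*√74/25933711 ≈ -0.00019540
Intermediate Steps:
V(R) = R^(3/2)
Q(N, O) = 1/(O + N^(3/2))
-Q(296, 25) = -1/(25 + 296^(3/2)) = -1/(25 + 592*√74)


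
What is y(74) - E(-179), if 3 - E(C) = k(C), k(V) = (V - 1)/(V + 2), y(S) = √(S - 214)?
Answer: -117/59 + 2*I*√35 ≈ -1.9831 + 11.832*I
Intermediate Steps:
y(S) = √(-214 + S)
k(V) = (-1 + V)/(2 + V)
E(C) = 3 - (-1 + C)/(2 + C)
y(74) - E(-179) = √(-214 + 74) - (7 + 2*(-179))/(2 - 179) = √(-140) - (7 - 358)/(-177) = 2*I*√35 - (-1)*(-351)/177 = 2*I*√35 - 1*117/59 = 2*I*√35 - 117/59 = -117/59 + 2*I*√35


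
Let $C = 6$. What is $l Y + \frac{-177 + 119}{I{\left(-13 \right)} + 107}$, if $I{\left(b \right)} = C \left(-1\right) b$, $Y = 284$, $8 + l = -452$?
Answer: $- \frac{24168458}{185} \approx -1.3064 \cdot 10^{5}$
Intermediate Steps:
$l = -460$ ($l = -8 - 452 = -460$)
$I{\left(b \right)} = - 6 b$ ($I{\left(b \right)} = 6 \left(-1\right) b = - 6 b$)
$l Y + \frac{-177 + 119}{I{\left(-13 \right)} + 107} = \left(-460\right) 284 + \frac{-177 + 119}{\left(-6\right) \left(-13\right) + 107} = -130640 - \frac{58}{78 + 107} = -130640 - \frac{58}{185} = - \frac{24168458}{185}$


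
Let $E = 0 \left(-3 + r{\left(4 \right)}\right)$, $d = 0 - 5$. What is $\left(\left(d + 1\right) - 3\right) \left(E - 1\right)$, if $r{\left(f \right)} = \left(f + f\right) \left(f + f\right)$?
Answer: $7$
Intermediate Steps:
$r{\left(f \right)} = 4 f^{2}$ ($r{\left(f \right)} = 2 f 2 f = 4 f^{2}$)
$d = -5$ ($d = 0 - 5 = -5$)
$E = 0$ ($E = 0 \left(-3 + 4 \cdot 4^{2}\right) = 0 \left(-3 + 4 \cdot 16\right) = 0 \left(-3 + 64\right) = 0 \cdot 61 = 0$)
$\left(\left(d + 1\right) - 3\right) \left(E - 1\right) = \left(\left(-5 + 1\right) - 3\right) \left(0 - 1\right) = \left(-4 - 3\right) \left(-1\right) = \left(-7\right) \left(-1\right) = 7$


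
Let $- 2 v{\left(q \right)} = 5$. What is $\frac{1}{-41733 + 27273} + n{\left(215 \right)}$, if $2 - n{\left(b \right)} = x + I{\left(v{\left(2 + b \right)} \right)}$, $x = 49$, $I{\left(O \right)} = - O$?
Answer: $- \frac{715771}{14460} \approx -49.5$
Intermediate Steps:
$v{\left(q \right)} = - \frac{5}{2}$ ($v{\left(q \right)} = \left(- \frac{1}{2}\right) 5 = - \frac{5}{2}$)
$n{\left(b \right)} = - \frac{99}{2}$ ($n{\left(b \right)} = 2 - \left(49 - - \frac{5}{2}\right) = 2 - \left(49 + \frac{5}{2}\right) = 2 - \frac{103}{2} = - \frac{99}{2}$)
$\frac{1}{-41733 + 27273} + n{\left(215 \right)} = \frac{1}{-41733 + 27273} - \frac{99}{2} = \frac{1}{-14460} - \frac{99}{2} = - \frac{1}{14460} - \frac{99}{2} = - \frac{715771}{14460}$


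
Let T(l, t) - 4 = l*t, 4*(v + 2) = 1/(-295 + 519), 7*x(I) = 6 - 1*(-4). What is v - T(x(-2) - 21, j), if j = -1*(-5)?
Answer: 82305/896 ≈ 91.858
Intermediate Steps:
j = 5
x(I) = 10/7 (x(I) = (6 - 1*(-4))/7 = (6 + 4)/7 = (⅐)*10 = 10/7)
v = -1791/896 (v = -2 + 1/(4*(-295 + 519)) = -2 + (¼)/224 = -2 + (¼)*(1/224) = -2 + 1/896 = -1791/896 ≈ -1.9989)
T(l, t) = 4 + l*t
v - T(x(-2) - 21, j) = -1791/896 - (4 + (10/7 - 21)*5) = -1791/896 - (4 - 137/7*5) = -1791/896 - (4 - 685/7) = -1791/896 - 1*(-657/7) = -1791/896 + 657/7 = 82305/896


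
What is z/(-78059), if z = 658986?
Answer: -658986/78059 ≈ -8.4422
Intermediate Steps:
z/(-78059) = 658986/(-78059) = 658986*(-1/78059) = -658986/78059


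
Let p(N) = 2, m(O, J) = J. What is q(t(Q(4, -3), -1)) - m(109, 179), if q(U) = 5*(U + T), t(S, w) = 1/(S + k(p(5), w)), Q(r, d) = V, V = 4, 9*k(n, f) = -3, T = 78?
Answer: 2336/11 ≈ 212.36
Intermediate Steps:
k(n, f) = -1/3 (k(n, f) = (1/9)*(-3) = -1/3)
Q(r, d) = 4
t(S, w) = 1/(-1/3 + S) (t(S, w) = 1/(S - 1/3) = 1/(-1/3 + S))
q(U) = 390 + 5*U (q(U) = 5*(U + 78) = 5*(78 + U) = 390 + 5*U)
q(t(Q(4, -3), -1)) - m(109, 179) = (390 + 5*(3/(-1 + 3*4))) - 1*179 = (390 + 5*(3/(-1 + 12))) - 179 = (390 + 5*(3/11)) - 179 = (390 + 15/11) - 179 = 4305/11 - 179 = 2336/11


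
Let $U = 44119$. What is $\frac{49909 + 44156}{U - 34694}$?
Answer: $\frac{18813}{1885} \approx 9.9804$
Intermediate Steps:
$\frac{49909 + 44156}{U - 34694} = \frac{49909 + 44156}{44119 - 34694} = \frac{94065}{9425} = 94065 \cdot \frac{1}{9425} = \frac{18813}{1885}$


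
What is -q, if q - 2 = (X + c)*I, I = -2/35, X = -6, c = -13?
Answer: -108/35 ≈ -3.0857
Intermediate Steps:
I = -2/35 (I = -2*1/35 = -2/35 ≈ -0.057143)
q = 108/35 (q = 2 + (-6 - 13)*(-2/35) = 2 - 19*(-2/35) = 2 + 38/35 = 108/35 ≈ 3.0857)
-q = -1*108/35 = -108/35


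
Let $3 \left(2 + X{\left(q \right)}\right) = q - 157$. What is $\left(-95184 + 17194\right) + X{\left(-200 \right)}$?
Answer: $-78111$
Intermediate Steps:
$X{\left(q \right)} = - \frac{163}{3} + \frac{q}{3}$ ($X{\left(q \right)} = -2 + \frac{q - 157}{3} = -2 + \frac{-157 + q}{3} = -2 + \left(- \frac{157}{3} + \frac{q}{3}\right) = - \frac{163}{3} + \frac{q}{3}$)
$\left(-95184 + 17194\right) + X{\left(-200 \right)} = \left(-95184 + 17194\right) + \left(- \frac{163}{3} + \frac{1}{3} \left(-200\right)\right) = -77990 - 121 = -78111$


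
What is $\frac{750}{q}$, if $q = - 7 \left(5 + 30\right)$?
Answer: $- \frac{150}{49} \approx -3.0612$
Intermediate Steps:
$q = -245$ ($q = \left(-7\right) 35 = -245$)
$\frac{750}{q} = \frac{750}{-245} = 750 \left(- \frac{1}{245}\right) = - \frac{150}{49}$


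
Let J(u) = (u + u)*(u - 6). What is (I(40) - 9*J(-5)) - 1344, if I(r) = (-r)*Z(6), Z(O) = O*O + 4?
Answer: -3934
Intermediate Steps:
J(u) = 2*u*(-6 + u) (J(u) = (2*u)*(-6 + u) = 2*u*(-6 + u))
Z(O) = 4 + O² (Z(O) = O² + 4 = 4 + O²)
I(r) = -40*r (I(r) = (-r)*(4 + 6²) = (-r)*(4 + 36) = -r*40 = -40*r)
(I(40) - 9*J(-5)) - 1344 = (-40*40 - 18*(-5)*(-6 - 5)) - 1344 = (-1600 - 18*(-5)*(-11)) - 1344 = (-1600 - 9*110) - 1344 = (-1600 - 990) - 1344 = -2590 - 1344 = -3934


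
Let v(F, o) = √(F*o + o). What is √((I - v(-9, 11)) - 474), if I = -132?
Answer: √(-606 - 2*I*√22) ≈ 0.1905 - 24.618*I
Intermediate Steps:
v(F, o) = √(o + F*o)
√((I - v(-9, 11)) - 474) = √((-132 - √(11*(1 - 9))) - 474) = √((-132 - √(11*(-8))) - 474) = √((-132 - √(-88)) - 474) = √((-132 - 2*I*√22) - 474) = √(-606 - 2*I*√22)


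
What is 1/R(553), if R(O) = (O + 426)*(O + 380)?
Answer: 1/913407 ≈ 1.0948e-6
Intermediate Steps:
R(O) = (380 + O)*(426 + O) (R(O) = (426 + O)*(380 + O) = (380 + O)*(426 + O))
1/R(553) = 1/(161880 + 553**2 + 806*553) = 1/(161880 + 305809 + 445718) = 1/913407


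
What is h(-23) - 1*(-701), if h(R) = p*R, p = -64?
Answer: 2173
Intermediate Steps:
h(R) = -64*R
h(-23) - 1*(-701) = -64*(-23) - 1*(-701) = 1472 + 701 = 2173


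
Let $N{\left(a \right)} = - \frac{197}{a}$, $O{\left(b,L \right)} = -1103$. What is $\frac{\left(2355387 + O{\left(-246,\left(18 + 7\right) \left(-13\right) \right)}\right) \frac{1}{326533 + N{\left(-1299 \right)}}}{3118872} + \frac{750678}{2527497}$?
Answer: $\frac{27585988473969530641}{92879983729729037016} \approx 0.29701$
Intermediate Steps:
$\frac{\left(2355387 + O{\left(-246,\left(18 + 7\right) \left(-13\right) \right)}\right) \frac{1}{326533 + N{\left(-1299 \right)}}}{3118872} + \frac{750678}{2527497} = \frac{\left(2355387 - 1103\right) \frac{1}{326533 - \frac{197}{-1299}}}{3118872} + \frac{750678}{2527497} = \frac{2354284}{326533 - - \frac{197}{1299}} \cdot \frac{1}{3118872} + 750678 \cdot \frac{1}{2527497} = \frac{2354284}{326533 + \frac{197}{1299}} \cdot \frac{1}{3118872} + \frac{250226}{842499} = \frac{2354284}{\frac{424166564}{1299}} \cdot \frac{1}{3118872} + \frac{250226}{842499} = 2354284 \cdot \frac{1299}{424166564} \cdot \frac{1}{3118872} + \frac{250226}{842499} = \frac{764553729}{106041641} \cdot \frac{1}{3118872} + \frac{250226}{842499} = \frac{254851243}{110243434982984} + \frac{250226}{842499} = \frac{27585988473969530641}{92879983729729037016}$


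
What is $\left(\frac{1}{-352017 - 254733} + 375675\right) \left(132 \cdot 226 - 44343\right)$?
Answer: $- \frac{1102549679826413}{202250} \approx -5.4514 \cdot 10^{9}$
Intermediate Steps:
$\left(\frac{1}{-352017 - 254733} + 375675\right) \left(132 \cdot 226 - 44343\right) = \left(\frac{1}{-606750} + 375675\right) \left(29832 - 44343\right) = \left(- \frac{1}{606750} + 375675\right) \left(-14511\right) = \frac{227940806249}{606750} \left(-14511\right) = - \frac{1102549679826413}{202250}$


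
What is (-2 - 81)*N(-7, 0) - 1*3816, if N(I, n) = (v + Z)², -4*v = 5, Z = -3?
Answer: -85043/16 ≈ -5315.2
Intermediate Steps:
v = -5/4 (v = -¼*5 = -5/4 ≈ -1.2500)
N(I, n) = 289/16 (N(I, n) = (-5/4 - 3)² = (-17/4)² = 289/16)
(-2 - 81)*N(-7, 0) - 1*3816 = (-2 - 81)*(289/16) - 1*3816 = -83*289/16 - 3816 = -23987/16 - 3816 = -85043/16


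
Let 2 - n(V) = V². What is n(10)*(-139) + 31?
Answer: 13653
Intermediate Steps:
n(V) = 2 - V²
n(10)*(-139) + 31 = (2 - 1*10²)*(-139) + 31 = (2 - 1*100)*(-139) + 31 = (2 - 100)*(-139) + 31 = -98*(-139) + 31 = 13622 + 31 = 13653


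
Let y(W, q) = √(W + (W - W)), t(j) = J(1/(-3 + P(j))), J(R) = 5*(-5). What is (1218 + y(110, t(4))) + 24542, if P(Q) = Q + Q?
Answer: 25760 + √110 ≈ 25771.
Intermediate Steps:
P(Q) = 2*Q
J(R) = -25
t(j) = -25
y(W, q) = √W (y(W, q) = √(W + 0) = √W)
(1218 + y(110, t(4))) + 24542 = (1218 + √110) + 24542 = 25760 + √110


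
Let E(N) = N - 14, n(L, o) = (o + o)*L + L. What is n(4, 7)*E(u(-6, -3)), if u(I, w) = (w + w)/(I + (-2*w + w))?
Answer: -720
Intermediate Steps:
n(L, o) = L + 2*L*o (n(L, o) = (2*o)*L + L = 2*L*o + L = L + 2*L*o)
u(I, w) = 2*w/(I - w) (u(I, w) = (2*w)/(I - w) = 2*w/(I - w))
E(N) = -14 + N
n(4, 7)*E(u(-6, -3)) = (4*(1 + 2*7))*(-14 + 2*(-3)/(-6 - 1*(-3))) = (4*(1 + 14))*(-14 + 2*(-3)/(-6 + 3)) = (4*15)*(-14 + 2*(-3)/(-3)) = 60*(-14 + 2*(-3)*(-⅓)) = 60*(-14 + 2) = 60*(-12) = -720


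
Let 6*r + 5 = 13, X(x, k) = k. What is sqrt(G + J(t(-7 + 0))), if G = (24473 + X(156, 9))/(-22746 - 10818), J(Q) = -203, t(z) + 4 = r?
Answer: I*sqrt(57377439834)/16782 ≈ 14.273*I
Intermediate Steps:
r = 4/3 (r = -5/6 + (1/6)*13 = -5/6 + 13/6 = 4/3 ≈ 1.3333)
t(z) = -8/3 (t(z) = -4 + 4/3 = -8/3)
G = -12241/16782 (G = (24473 + 9)/(-22746 - 10818) = 24482/(-33564) = 24482*(-1/33564) = -12241/16782 ≈ -0.72941)
sqrt(G + J(t(-7 + 0))) = sqrt(-12241/16782 - 203) = sqrt(-3418987/16782) = I*sqrt(57377439834)/16782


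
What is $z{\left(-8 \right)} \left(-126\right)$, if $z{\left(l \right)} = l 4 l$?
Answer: $-32256$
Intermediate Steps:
$z{\left(l \right)} = 4 l^{2}$ ($z{\left(l \right)} = 4 l l = 4 l^{2}$)
$z{\left(-8 \right)} \left(-126\right) = 4 \left(-8\right)^{2} \left(-126\right) = 4 \cdot 64 \left(-126\right) = 256 \left(-126\right) = -32256$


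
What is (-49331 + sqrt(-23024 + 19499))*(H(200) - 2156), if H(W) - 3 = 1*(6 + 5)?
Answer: 105667002 - 10710*I*sqrt(141) ≈ 1.0567e+8 - 1.2717e+5*I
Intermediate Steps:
H(W) = 14 (H(W) = 3 + 1*(6 + 5) = 3 + 1*11 = 3 + 11 = 14)
(-49331 + sqrt(-23024 + 19499))*(H(200) - 2156) = (-49331 + sqrt(-23024 + 19499))*(14 - 2156) = (-49331 + sqrt(-3525))*(-2142) = (-49331 + 5*I*sqrt(141))*(-2142) = 105667002 - 10710*I*sqrt(141)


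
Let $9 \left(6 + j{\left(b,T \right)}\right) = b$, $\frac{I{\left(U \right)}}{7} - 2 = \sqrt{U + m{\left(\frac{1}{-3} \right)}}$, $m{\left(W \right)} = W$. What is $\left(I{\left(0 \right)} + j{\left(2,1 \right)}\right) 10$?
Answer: $\frac{740}{9} + \frac{70 i \sqrt{3}}{3} \approx 82.222 + 40.414 i$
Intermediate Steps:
$I{\left(U \right)} = 14 + 7 \sqrt{- \frac{1}{3} + U}$ ($I{\left(U \right)} = 14 + 7 \sqrt{U + \frac{1}{-3}} = 14 + 7 \sqrt{U - \frac{1}{3}} = 14 + 7 \sqrt{- \frac{1}{3} + U}$)
$j{\left(b,T \right)} = -6 + \frac{b}{9}$
$\left(I{\left(0 \right)} + j{\left(2,1 \right)}\right) 10 = \left(\left(14 + \frac{7 \sqrt{-3 + 9 \cdot 0}}{3}\right) + \left(-6 + \frac{1}{9} \cdot 2\right)\right) 10 = \left(\left(14 + \frac{7 \sqrt{-3 + 0}}{3}\right) + \left(-6 + \frac{2}{9}\right)\right) 10 = \left(\left(14 + \frac{7 \sqrt{-3}}{3}\right) - \frac{52}{9}\right) 10 = \left(\left(14 + \frac{7 i \sqrt{3}}{3}\right) - \frac{52}{9}\right) 10 = \left(\frac{74}{9} + \frac{7 i \sqrt{3}}{3}\right) 10 = \frac{740}{9} + \frac{70 i \sqrt{3}}{3}$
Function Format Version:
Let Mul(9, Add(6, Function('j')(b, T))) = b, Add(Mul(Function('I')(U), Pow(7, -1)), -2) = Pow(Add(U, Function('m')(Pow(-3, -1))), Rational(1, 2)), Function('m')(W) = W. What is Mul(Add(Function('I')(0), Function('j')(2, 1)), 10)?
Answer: Add(Rational(740, 9), Mul(Rational(70, 3), I, Pow(3, Rational(1, 2)))) ≈ Add(82.222, Mul(40.414, I))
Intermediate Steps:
Function('I')(U) = Add(14, Mul(7, Pow(Add(Rational(-1, 3), U), Rational(1, 2)))) (Function('I')(U) = Add(14, Mul(7, Pow(Add(U, Pow(-3, -1)), Rational(1, 2)))) = Add(14, Mul(7, Pow(Add(U, Rational(-1, 3)), Rational(1, 2)))) = Add(14, Mul(7, Pow(Add(Rational(-1, 3), U), Rational(1, 2)))))
Function('j')(b, T) = Add(-6, Mul(Rational(1, 9), b))
Mul(Add(Function('I')(0), Function('j')(2, 1)), 10) = Mul(Add(Add(14, Mul(Rational(7, 3), Pow(Add(-3, Mul(9, 0)), Rational(1, 2)))), Add(-6, Mul(Rational(1, 9), 2))), 10) = Mul(Add(Add(14, Mul(Rational(7, 3), Pow(Add(-3, 0), Rational(1, 2)))), Add(-6, Rational(2, 9))), 10) = Mul(Add(Add(14, Mul(Rational(7, 3), Pow(-3, Rational(1, 2)))), Rational(-52, 9)), 10) = Mul(Add(Add(14, Mul(Rational(7, 3), Mul(I, Pow(3, Rational(1, 2))))), Rational(-52, 9)), 10) = Mul(Add(Add(14, Mul(Rational(7, 3), I, Pow(3, Rational(1, 2)))), Rational(-52, 9)), 10) = Mul(Add(Rational(74, 9), Mul(Rational(7, 3), I, Pow(3, Rational(1, 2)))), 10) = Add(Rational(740, 9), Mul(Rational(70, 3), I, Pow(3, Rational(1, 2))))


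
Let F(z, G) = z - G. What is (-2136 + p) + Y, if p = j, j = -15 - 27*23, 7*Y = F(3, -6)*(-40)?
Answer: -19764/7 ≈ -2823.4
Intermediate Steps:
Y = -360/7 (Y = ((3 - 1*(-6))*(-40))/7 = ((3 + 6)*(-40))/7 = (9*(-40))/7 = (⅐)*(-360) = -360/7 ≈ -51.429)
j = -636 (j = -15 - 621 = -636)
p = -636
(-2136 + p) + Y = (-2136 - 636) - 360/7 = -2772 - 360/7 = -19764/7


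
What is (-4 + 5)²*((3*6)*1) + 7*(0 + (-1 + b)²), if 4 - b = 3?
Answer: 18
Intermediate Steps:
b = 1 (b = 4 - 1*3 = 4 - 3 = 1)
(-4 + 5)²*((3*6)*1) + 7*(0 + (-1 + b)²) = (-4 + 5)²*((3*6)*1) + 7*(0 + (-1 + 1)²) = 1²*(18*1) + 7*(0 + 0²) = 1*18 + 7*(0 + 0) = 18 + 7*0 = 18 + 0 = 18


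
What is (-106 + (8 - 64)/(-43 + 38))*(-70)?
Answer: 6636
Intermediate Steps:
(-106 + (8 - 64)/(-43 + 38))*(-70) = (-106 - 56/(-5))*(-70) = (-106 - 56*(-⅕))*(-70) = (-106 + 56/5)*(-70) = -474/5*(-70) = 6636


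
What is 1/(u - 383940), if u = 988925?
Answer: 1/604985 ≈ 1.6529e-6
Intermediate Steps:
1/(u - 383940) = 1/(988925 - 383940) = 1/604985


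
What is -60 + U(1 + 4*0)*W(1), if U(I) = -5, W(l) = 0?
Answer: -60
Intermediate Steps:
-60 + U(1 + 4*0)*W(1) = -60 - 5*0 = -60 + 0 = -60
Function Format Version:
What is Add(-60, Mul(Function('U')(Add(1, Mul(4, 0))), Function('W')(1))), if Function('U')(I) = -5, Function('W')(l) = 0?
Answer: -60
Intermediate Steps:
Add(-60, Mul(Function('U')(Add(1, Mul(4, 0))), Function('W')(1))) = Add(-60, Mul(-5, 0)) = Add(-60, 0) = -60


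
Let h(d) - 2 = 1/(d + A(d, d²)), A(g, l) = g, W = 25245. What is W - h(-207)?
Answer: 10450603/414 ≈ 25243.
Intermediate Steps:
h(d) = 2 + 1/(2*d) (h(d) = 2 + 1/(d + d) = 2 + 1/(2*d))
W - h(-207) = 25245 - (2 + (½)/(-207)) = 25245 - (2 + (½)*(-1/207)) = 25245 - (2 - 1/414) = 25245 - 1*827/414 = 25245 - 827/414 = 10450603/414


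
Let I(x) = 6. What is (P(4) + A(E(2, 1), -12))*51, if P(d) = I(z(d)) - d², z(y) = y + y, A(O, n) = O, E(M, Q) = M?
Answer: -408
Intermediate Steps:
z(y) = 2*y
P(d) = 6 - d²
(P(4) + A(E(2, 1), -12))*51 = ((6 - 1*4²) + 2)*51 = ((6 - 1*16) + 2)*51 = ((6 - 16) + 2)*51 = (-10 + 2)*51 = -8*51 = -408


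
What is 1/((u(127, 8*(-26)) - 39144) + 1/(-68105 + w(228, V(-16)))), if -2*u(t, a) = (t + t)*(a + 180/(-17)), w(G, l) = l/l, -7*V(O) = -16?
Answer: -1157768/13179213681 ≈ -8.7848e-5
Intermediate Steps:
V(O) = 16/7 (V(O) = -1/7*(-16) = 16/7)
w(G, l) = 1
u(t, a) = -t*(-180/17 + a) (u(t, a) = -(t + t)*(a + 180/(-17))/2 = -2*t*(a + 180*(-1/17))/2 = -2*t*(a - 180/17)/2 = -2*t*(-180/17 + a)/2 = -t*(-180/17 + a))
1/((u(127, 8*(-26)) - 39144) + 1/(-68105 + w(228, V(-16)))) = 1/(((1/17)*127*(180 - 136*(-26)) - 39144) + 1/(-68105 + 1)) = 1/(((1/17)*127*(180 - 17*(-208)) - 39144) + 1/(-68104)) = 1/(((1/17)*127*(180 + 3536) - 39144) - 1/68104) = 1/(((1/17)*127*3716 - 39144) - 1/68104) = 1/((471932/17 - 39144) - 1/68104) = 1/(-193516/17 - 1/68104) = 1/(-13179213681/1157768) = -1157768/13179213681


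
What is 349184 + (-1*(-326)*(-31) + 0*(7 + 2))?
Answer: 339078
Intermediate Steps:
349184 + (-1*(-326)*(-31) + 0*(7 + 2)) = 349184 + (326*(-31) + 0*9) = 349184 + (-10106 + 0) = 349184 - 10106 = 339078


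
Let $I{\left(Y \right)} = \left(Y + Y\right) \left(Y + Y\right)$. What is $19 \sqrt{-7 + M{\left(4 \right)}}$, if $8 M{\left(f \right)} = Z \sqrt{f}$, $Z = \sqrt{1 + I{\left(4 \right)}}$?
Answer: $\frac{19 \sqrt{-28 + \sqrt{65}}}{2} \approx 42.419 i$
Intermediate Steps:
$I{\left(Y \right)} = 4 Y^{2}$ ($I{\left(Y \right)} = 2 Y 2 Y = 4 Y^{2}$)
$Z = \sqrt{65}$ ($Z = \sqrt{1 + 4 \cdot 4^{2}} = \sqrt{1 + 4 \cdot 16} = \sqrt{1 + 64} = \sqrt{65} \approx 8.0623$)
$M{\left(f \right)} = \frac{\sqrt{65} \sqrt{f}}{8}$
$19 \sqrt{-7 + M{\left(4 \right)}} = 19 \sqrt{-7 + \frac{\sqrt{65} \sqrt{4}}{8}} = 19 \sqrt{-7 + \frac{1}{8} \sqrt{65} \cdot 2} = 19 \sqrt{-7 + \frac{\sqrt{65}}{4}}$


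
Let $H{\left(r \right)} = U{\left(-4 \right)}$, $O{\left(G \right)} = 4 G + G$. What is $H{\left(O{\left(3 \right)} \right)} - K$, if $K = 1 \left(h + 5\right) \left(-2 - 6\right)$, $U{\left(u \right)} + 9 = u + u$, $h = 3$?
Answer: $47$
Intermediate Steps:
$O{\left(G \right)} = 5 G$
$U{\left(u \right)} = -9 + 2 u$ ($U{\left(u \right)} = -9 + \left(u + u\right) = -9 + 2 u$)
$H{\left(r \right)} = -17$ ($H{\left(r \right)} = -9 + 2 \left(-4\right) = -9 - 8 = -17$)
$K = -64$ ($K = 1 \left(3 + 5\right) \left(-2 - 6\right) = 1 \cdot 8 \left(-8\right) = 8 \left(-8\right) = -64$)
$H{\left(O{\left(3 \right)} \right)} - K = -17 - -64 = -17 + 64 = 47$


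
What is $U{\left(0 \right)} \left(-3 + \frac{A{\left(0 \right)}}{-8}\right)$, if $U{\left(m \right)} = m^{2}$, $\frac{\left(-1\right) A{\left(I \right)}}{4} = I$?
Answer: $0$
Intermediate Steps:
$A{\left(I \right)} = - 4 I$
$U{\left(0 \right)} \left(-3 + \frac{A{\left(0 \right)}}{-8}\right) = 0^{2} \left(-3 + \frac{\left(-4\right) 0}{-8}\right) = 0 \left(-3 + 0 \left(- \frac{1}{8}\right)\right) = 0 \left(-3 + 0\right) = 0 \left(-3\right) = 0$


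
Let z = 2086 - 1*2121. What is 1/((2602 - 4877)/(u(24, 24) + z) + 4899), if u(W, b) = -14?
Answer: 7/34618 ≈ 0.00020221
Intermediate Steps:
z = -35 (z = 2086 - 2121 = -35)
1/((2602 - 4877)/(u(24, 24) + z) + 4899) = 1/((2602 - 4877)/(-14 - 35) + 4899) = 1/(-2275/(-49) + 4899) = 1/(-2275*(-1/49) + 4899) = 1/(325/7 + 4899) = 1/(34618/7) = 7/34618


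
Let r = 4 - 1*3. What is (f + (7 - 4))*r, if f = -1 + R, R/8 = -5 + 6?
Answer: 10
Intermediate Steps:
r = 1 (r = 4 - 3 = 1)
R = 8 (R = 8*(-5 + 6) = 8*1 = 8)
f = 7 (f = -1 + 8 = 7)
(f + (7 - 4))*r = (7 + (7 - 4))*1 = (7 + 3)*1 = 10*1 = 10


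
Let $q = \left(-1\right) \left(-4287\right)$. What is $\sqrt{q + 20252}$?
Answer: $\sqrt{24539} \approx 156.65$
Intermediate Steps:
$q = 4287$
$\sqrt{q + 20252} = \sqrt{4287 + 20252} = \sqrt{24539}$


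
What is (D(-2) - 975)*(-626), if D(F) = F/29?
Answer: 17701402/29 ≈ 6.1039e+5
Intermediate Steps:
D(F) = F/29 (D(F) = F*(1/29) = F/29)
(D(-2) - 975)*(-626) = ((1/29)*(-2) - 975)*(-626) = (-2/29 - 975)*(-626) = -28277/29*(-626) = 17701402/29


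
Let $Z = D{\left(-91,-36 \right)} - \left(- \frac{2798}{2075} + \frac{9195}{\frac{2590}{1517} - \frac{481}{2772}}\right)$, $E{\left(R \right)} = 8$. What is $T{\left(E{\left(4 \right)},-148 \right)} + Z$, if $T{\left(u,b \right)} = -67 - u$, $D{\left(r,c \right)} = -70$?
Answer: $- \frac{2220398025063}{361711925} \approx -6138.6$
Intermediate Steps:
$Z = - \frac{2193269630688}{361711925}$ ($Z = -70 - \left(- \frac{2798}{2075} + \frac{9195}{\frac{2590}{1517} - \frac{481}{2772}}\right) = -70 - \left(- \frac{2798}{2075} + \frac{9195}{2590 \cdot \frac{1}{1517} - \frac{481}{2772}}\right) = -70 + \left(- \frac{9195}{\frac{70}{41} - \frac{481}{2772}} + \frac{2798}{2075}\right) = -70 + \left(- \frac{9195}{\frac{174319}{113652}} + \frac{2798}{2075}\right) = -70 + \left(\left(-9195\right) \frac{113652}{174319} + \frac{2798}{2075}\right) = -70 + \left(- \frac{1045030140}{174319} + \frac{2798}{2075}\right) = -70 - \frac{2167949795938}{361711925} = - \frac{2193269630688}{361711925} \approx -6063.6$)
$T{\left(E{\left(4 \right)},-148 \right)} + Z = \left(-67 - 8\right) - \frac{2193269630688}{361711925} = -75 - \frac{2193269630688}{361711925} = - \frac{2220398025063}{361711925}$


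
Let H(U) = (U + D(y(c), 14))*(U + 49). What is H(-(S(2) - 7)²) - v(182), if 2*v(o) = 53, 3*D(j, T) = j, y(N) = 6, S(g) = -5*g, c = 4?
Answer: 137707/2 ≈ 68854.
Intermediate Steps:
D(j, T) = j/3
v(o) = 53/2 (v(o) = (½)*53 = 53/2)
H(U) = (2 + U)*(49 + U) (H(U) = (U + (⅓)*6)*(U + 49) = (U + 2)*(49 + U) = (2 + U)*(49 + U))
H(-(S(2) - 7)²) - v(182) = (98 + (-(-5*2 - 7)²)² + 51*(-(-5*2 - 7)²)) - 1*53/2 = (98 + (-(-10 - 7)²)² + 51*(-(-10 - 7)²)) - 53/2 = (98 + (-1*(-17)²)² + 51*(-1*(-17)²)) - 53/2 = (98 + (-1*289)² + 51*(-1*289)) - 53/2 = (98 + (-289)² + 51*(-289)) - 53/2 = (98 + 83521 - 14739) - 53/2 = 68880 - 53/2 = 137707/2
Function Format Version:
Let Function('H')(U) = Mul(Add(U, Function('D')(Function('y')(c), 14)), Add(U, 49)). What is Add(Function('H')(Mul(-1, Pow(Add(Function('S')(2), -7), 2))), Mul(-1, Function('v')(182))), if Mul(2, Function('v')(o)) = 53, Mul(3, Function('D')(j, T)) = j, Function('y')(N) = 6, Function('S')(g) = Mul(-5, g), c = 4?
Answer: Rational(137707, 2) ≈ 68854.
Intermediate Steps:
Function('D')(j, T) = Mul(Rational(1, 3), j)
Function('v')(o) = Rational(53, 2) (Function('v')(o) = Mul(Rational(1, 2), 53) = Rational(53, 2))
Function('H')(U) = Mul(Add(2, U), Add(49, U)) (Function('H')(U) = Mul(Add(U, Mul(Rational(1, 3), 6)), Add(U, 49)) = Mul(Add(U, 2), Add(49, U)) = Mul(Add(2, U), Add(49, U)))
Add(Function('H')(Mul(-1, Pow(Add(Function('S')(2), -7), 2))), Mul(-1, Function('v')(182))) = Add(Add(98, Pow(Mul(-1, Pow(Add(Mul(-5, 2), -7), 2)), 2), Mul(51, Mul(-1, Pow(Add(Mul(-5, 2), -7), 2)))), Mul(-1, Rational(53, 2))) = Add(Add(98, Pow(Mul(-1, Pow(Add(-10, -7), 2)), 2), Mul(51, Mul(-1, Pow(Add(-10, -7), 2)))), Rational(-53, 2)) = Add(Add(98, Pow(Mul(-1, Pow(-17, 2)), 2), Mul(51, Mul(-1, Pow(-17, 2)))), Rational(-53, 2)) = Add(Add(98, Pow(Mul(-1, 289), 2), Mul(51, Mul(-1, 289))), Rational(-53, 2)) = Add(Add(98, Pow(-289, 2), Mul(51, -289)), Rational(-53, 2)) = Add(Add(98, 83521, -14739), Rational(-53, 2)) = Add(68880, Rational(-53, 2)) = Rational(137707, 2)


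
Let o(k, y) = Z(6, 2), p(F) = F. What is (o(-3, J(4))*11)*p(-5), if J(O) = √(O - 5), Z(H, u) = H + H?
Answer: -660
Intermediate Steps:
Z(H, u) = 2*H
J(O) = √(-5 + O)
o(k, y) = 12 (o(k, y) = 2*6 = 12)
(o(-3, J(4))*11)*p(-5) = (12*11)*(-5) = 132*(-5) = -660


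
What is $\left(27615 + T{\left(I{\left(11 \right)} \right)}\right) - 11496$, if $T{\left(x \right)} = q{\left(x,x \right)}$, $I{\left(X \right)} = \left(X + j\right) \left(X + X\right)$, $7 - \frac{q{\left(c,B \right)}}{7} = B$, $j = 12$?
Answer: $12626$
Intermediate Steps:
$q{\left(c,B \right)} = 49 - 7 B$
$I{\left(X \right)} = 2 X \left(12 + X\right)$ ($I{\left(X \right)} = \left(X + 12\right) \left(X + X\right) = \left(12 + X\right) 2 X = 2 X \left(12 + X\right)$)
$T{\left(x \right)} = 49 - 7 x$
$\left(27615 + T{\left(I{\left(11 \right)} \right)}\right) - 11496 = \left(27615 + \left(49 - 7 \cdot 2 \cdot 11 \left(12 + 11\right)\right)\right) - 11496 = \left(27615 + \left(49 - 7 \cdot 2 \cdot 11 \cdot 23\right)\right) - 11496 = \left(27615 + \left(49 - 3542\right)\right) - 11496 = \left(27615 - 3493\right) - 11496 = 24122 - 11496 = 12626$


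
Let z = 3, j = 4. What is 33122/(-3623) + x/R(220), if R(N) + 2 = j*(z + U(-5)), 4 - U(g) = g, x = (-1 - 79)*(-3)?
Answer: -327046/83329 ≈ -3.9248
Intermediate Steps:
x = 240 (x = -80*(-3) = 240)
U(g) = 4 - g
R(N) = 46 (R(N) = -2 + 4*(3 + (4 - 1*(-5))) = -2 + 4*(3 + (4 + 5)) = -2 + 4*(3 + 9) = -2 + 4*12 = -2 + 48 = 46)
33122/(-3623) + x/R(220) = 33122/(-3623) + 240/46 = 33122*(-1/3623) + 240*(1/46) = -33122/3623 + 120/23 = -327046/83329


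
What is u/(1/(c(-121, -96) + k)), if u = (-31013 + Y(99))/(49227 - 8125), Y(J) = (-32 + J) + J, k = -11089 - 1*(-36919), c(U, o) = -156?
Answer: -395982939/20551 ≈ -19268.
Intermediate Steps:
k = 25830 (k = -11089 + 36919 = 25830)
Y(J) = -32 + 2*J
u = -30847/41102 (u = (-31013 + (-32 + 2*99))/(49227 - 8125) = (-31013 + (-32 + 198))/41102 = (-31013 + 166)*(1/41102) = -30847*1/41102 = -30847/41102 ≈ -0.75050)
u/(1/(c(-121, -96) + k)) = -30847/(41102*(1/(-156 + 25830))) = -30847/(41102*(1/25674)) = -30847/(41102*1/25674) = -30847/41102*25674 = -395982939/20551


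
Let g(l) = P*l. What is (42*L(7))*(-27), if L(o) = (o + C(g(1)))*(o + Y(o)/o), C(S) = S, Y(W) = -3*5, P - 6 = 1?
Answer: -77112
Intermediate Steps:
P = 7 (P = 6 + 1 = 7)
Y(W) = -15
g(l) = 7*l
L(o) = (7 + o)*(o - 15/o) (L(o) = (o + 7*1)*(o - 15/o) = (o + 7)*(o - 15/o) = (7 + o)*(o - 15/o))
(42*L(7))*(-27) = (42*(-15 + 7² - 105/7 + 7*7))*(-27) = (42*(-15 + 49 - 105*⅐ + 49))*(-27) = (42*(-15 + 49 - 15 + 49))*(-27) = (42*68)*(-27) = 2856*(-27) = -77112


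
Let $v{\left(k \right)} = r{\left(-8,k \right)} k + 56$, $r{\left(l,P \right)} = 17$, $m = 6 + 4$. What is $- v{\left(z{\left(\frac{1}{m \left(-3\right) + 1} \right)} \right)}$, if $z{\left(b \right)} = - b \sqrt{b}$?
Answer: $-56 - \frac{17 i \sqrt{29}}{841} \approx -56.0 - 0.10886 i$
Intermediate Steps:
$m = 10$
$z{\left(b \right)} = - b^{\frac{3}{2}}$
$v{\left(k \right)} = 56 + 17 k$ ($v{\left(k \right)} = 17 k + 56 = 56 + 17 k$)
$- v{\left(z{\left(\frac{1}{m \left(-3\right) + 1} \right)} \right)} = - (56 + 17 \left(- \left(\frac{1}{10 \left(-3\right) + 1}\right)^{\frac{3}{2}}\right)) = - (56 + 17 \left(- \left(\frac{1}{-30 + 1}\right)^{\frac{3}{2}}\right)) = - (56 + 17 \left(- \left(\frac{1}{-29}\right)^{\frac{3}{2}}\right)) = - (56 + 17 \left(- \left(- \frac{1}{29}\right)^{\frac{3}{2}}\right)) = - (56 + 17 \left(- \frac{\left(-1\right) i \sqrt{29}}{841}\right)) = - (56 + 17 \frac{i \sqrt{29}}{841}) = - (56 + \frac{17 i \sqrt{29}}{841}) = -56 - \frac{17 i \sqrt{29}}{841}$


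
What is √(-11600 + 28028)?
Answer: 74*√3 ≈ 128.17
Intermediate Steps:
√(-11600 + 28028) = √16428 = 74*√3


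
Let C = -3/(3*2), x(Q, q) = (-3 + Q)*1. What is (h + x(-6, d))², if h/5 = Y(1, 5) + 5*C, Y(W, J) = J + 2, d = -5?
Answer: 729/4 ≈ 182.25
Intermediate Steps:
x(Q, q) = -3 + Q
Y(W, J) = 2 + J
C = -½ (C = -3/6 = -3*⅙ = -½ ≈ -0.50000)
h = 45/2 (h = 5*((2 + 5) + 5*(-½)) = 5*(7 - 5/2) = 5*(9/2) = 45/2 ≈ 22.500)
(h + x(-6, d))² = (45/2 + (-3 - 6))² = (45/2 - 9)² = (27/2)² = 729/4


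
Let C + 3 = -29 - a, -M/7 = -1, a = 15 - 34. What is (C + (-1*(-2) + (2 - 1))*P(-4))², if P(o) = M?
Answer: 64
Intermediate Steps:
a = -19
M = 7 (M = -7*(-1) = 7)
C = -13 (C = -3 + (-29 - 1*(-19)) = -3 + (-29 + 19) = -3 - 10 = -13)
P(o) = 7
(C + (-1*(-2) + (2 - 1))*P(-4))² = (-13 + (-1*(-2) + (2 - 1))*7)² = (-13 + (2 + 1)*7)² = (-13 + 3*7)² = (-13 + 21)² = 8² = 64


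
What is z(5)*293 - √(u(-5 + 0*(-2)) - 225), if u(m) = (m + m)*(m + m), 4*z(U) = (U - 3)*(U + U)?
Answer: 1465 - 5*I*√5 ≈ 1465.0 - 11.18*I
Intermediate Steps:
z(U) = U*(-3 + U)/2 (z(U) = ((U - 3)*(U + U))/4 = ((-3 + U)*(2*U))/4 = (2*U*(-3 + U))/4 = U*(-3 + U)/2)
u(m) = 4*m² (u(m) = (2*m)*(2*m) = 4*m²)
z(5)*293 - √(u(-5 + 0*(-2)) - 225) = ((½)*5*(-3 + 5))*293 - √(4*(-5 + 0*(-2))² - 225) = ((½)*5*2)*293 - √(4*(-5 + 0)² - 225) = 5*293 - √(4*(-5)² - 225) = 1465 - √(4*25 - 225) = 1465 - √(100 - 225) = 1465 - √(-125) = 1465 - 5*I*√5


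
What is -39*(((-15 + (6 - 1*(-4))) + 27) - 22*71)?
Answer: 60060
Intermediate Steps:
-39*(((-15 + (6 - 1*(-4))) + 27) - 22*71) = -39*(((-15 + (6 + 4)) + 27) - 1562) = -39*(((-15 + 10) + 27) - 1562) = -39*((-5 + 27) - 1562) = -39*(22 - 1562) = -39*(-1540) = 60060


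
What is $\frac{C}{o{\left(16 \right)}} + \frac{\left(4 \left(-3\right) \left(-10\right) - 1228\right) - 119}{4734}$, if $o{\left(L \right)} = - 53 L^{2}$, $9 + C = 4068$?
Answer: $- \frac{5977207}{10705152} \approx -0.55835$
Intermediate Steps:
$C = 4059$ ($C = -9 + 4068 = 4059$)
$\frac{C}{o{\left(16 \right)}} + \frac{\left(4 \left(-3\right) \left(-10\right) - 1228\right) - 119}{4734} = \frac{4059}{\left(-53\right) 16^{2}} + \frac{\left(4 \left(-3\right) \left(-10\right) - 1228\right) - 119}{4734} = \frac{4059}{\left(-53\right) 256} + \left(\left(\left(-12\right) \left(-10\right) - 1228\right) - 119\right) \frac{1}{4734} = \frac{4059}{-13568} + \left(\left(120 - 1228\right) - 119\right) \frac{1}{4734} = 4059 \left(- \frac{1}{13568}\right) + \left(-1108 - 119\right) \frac{1}{4734} = - \frac{4059}{13568} - \frac{409}{1578} = - \frac{5977207}{10705152}$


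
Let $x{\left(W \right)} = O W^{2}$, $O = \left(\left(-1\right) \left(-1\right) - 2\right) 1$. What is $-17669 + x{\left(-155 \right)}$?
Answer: $-41694$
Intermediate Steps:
$O = -1$ ($O = \left(1 - 2\right) 1 = \left(-1\right) 1 = -1$)
$x{\left(W \right)} = - W^{2}$
$-17669 + x{\left(-155 \right)} = -17669 - \left(-155\right)^{2} = -17669 - 24025 = -41694$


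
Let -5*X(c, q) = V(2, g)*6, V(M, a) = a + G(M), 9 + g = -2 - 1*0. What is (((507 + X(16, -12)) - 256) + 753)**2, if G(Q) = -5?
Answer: 26173456/25 ≈ 1.0469e+6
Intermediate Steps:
g = -11 (g = -9 + (-2 - 1*0) = -9 + (-2 + 0) = -9 - 2 = -11)
V(M, a) = -5 + a (V(M, a) = a - 5 = -5 + a)
X(c, q) = 96/5 (X(c, q) = -(-5 - 11)*6/5 = -(-16)*6/5 = -1/5*(-96) = 96/5)
(((507 + X(16, -12)) - 256) + 753)**2 = (((507 + 96/5) - 256) + 753)**2 = ((2631/5 - 256) + 753)**2 = (1351/5 + 753)**2 = (5116/5)**2 = 26173456/25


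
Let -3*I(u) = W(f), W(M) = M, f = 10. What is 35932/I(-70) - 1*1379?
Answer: -60793/5 ≈ -12159.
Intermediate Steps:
I(u) = -10/3 (I(u) = -1/3*10 = -10/3)
35932/I(-70) - 1*1379 = 35932/(-10/3) - 1*1379 = 35932*(-3/10) - 1379 = -53898/5 - 1379 = -60793/5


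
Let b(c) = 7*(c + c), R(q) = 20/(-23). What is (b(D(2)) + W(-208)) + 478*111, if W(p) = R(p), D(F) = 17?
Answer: 1225788/23 ≈ 53295.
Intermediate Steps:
R(q) = -20/23 (R(q) = 20*(-1/23) = -20/23)
W(p) = -20/23
b(c) = 14*c (b(c) = 7*(2*c) = 14*c)
(b(D(2)) + W(-208)) + 478*111 = (14*17 - 20/23) + 478*111 = (238 - 20/23) + 53058 = 5454/23 + 53058 = 1225788/23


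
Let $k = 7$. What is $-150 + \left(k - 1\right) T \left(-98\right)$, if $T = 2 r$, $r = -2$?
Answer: $2202$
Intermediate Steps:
$T = -4$ ($T = 2 \left(-2\right) = -4$)
$-150 + \left(k - 1\right) T \left(-98\right) = -150 + \left(7 - 1\right) \left(-4\right) \left(-98\right) = -150 + 6 \left(-4\right) \left(-98\right) = -150 - -2352 = -150 + 2352 = 2202$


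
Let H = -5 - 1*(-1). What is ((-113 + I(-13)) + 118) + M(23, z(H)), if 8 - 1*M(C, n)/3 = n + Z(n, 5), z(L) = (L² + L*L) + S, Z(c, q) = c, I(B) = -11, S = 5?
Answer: -204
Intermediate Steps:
H = -4 (H = -5 + 1 = -4)
z(L) = 5 + 2*L² (z(L) = (L² + L*L) + 5 = (L² + L²) + 5 = 2*L² + 5 = 5 + 2*L²)
M(C, n) = 24 - 6*n (M(C, n) = 24 - 3*(n + n) = 24 - 6*n)
((-113 + I(-13)) + 118) + M(23, z(H)) = ((-113 - 11) + 118) + (24 - 6*(5 + 2*(-4)²)) = (-124 + 118) + (24 - 6*(5 + 2*16)) = -6 + (24 - 6*(5 + 32)) = -6 + (24 - 6*37) = -6 + (24 - 222) = -6 - 198 = -204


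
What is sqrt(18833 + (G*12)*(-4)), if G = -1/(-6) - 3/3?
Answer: 9*sqrt(233) ≈ 137.38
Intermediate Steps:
G = -5/6 (G = -1*(-1/6) - 3*1/3 = 1/6 - 1 = -5/6 ≈ -0.83333)
sqrt(18833 + (G*12)*(-4)) = sqrt(18833 - 5/6*12*(-4)) = sqrt(18833 - 10*(-4)) = sqrt(18833 + 40) = sqrt(18873) = 9*sqrt(233)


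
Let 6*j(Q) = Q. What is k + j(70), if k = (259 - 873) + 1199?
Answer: 1790/3 ≈ 596.67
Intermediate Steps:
k = 585 (k = -614 + 1199 = 585)
j(Q) = Q/6
k + j(70) = 585 + (⅙)*70 = 585 + 35/3 = 1790/3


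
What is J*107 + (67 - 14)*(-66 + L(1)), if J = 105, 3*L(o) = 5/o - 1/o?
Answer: 23423/3 ≈ 7807.7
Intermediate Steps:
L(o) = 4/(3*o) (L(o) = (5/o - 1/o)/3 = (4/o)/3 = 4/(3*o))
J*107 + (67 - 14)*(-66 + L(1)) = 105*107 + (67 - 14)*(-66 + (4/3)/1) = 11235 + 53*(-66 + (4/3)*1) = 11235 + 53*(-66 + 4/3) = 11235 + 53*(-194/3) = 11235 - 10282/3 = 23423/3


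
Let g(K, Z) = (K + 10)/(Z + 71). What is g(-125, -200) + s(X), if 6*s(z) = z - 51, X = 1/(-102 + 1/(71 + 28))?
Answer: -9912334/1302513 ≈ -7.6102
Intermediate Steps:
X = -99/10097 (X = 1/(-102 + 1/99) = 1/(-10097/99) = -99/10097 ≈ -0.0098049)
s(z) = -17/2 + z/6 (s(z) = (z - 51)/6 = (-51 + z)/6 = -17/2 + z/6)
g(K, Z) = (10 + K)/(71 + Z)
g(-125, -200) + s(X) = (10 - 125)/(71 - 200) + (-17/2 + (⅙)*(-99/10097)) = -115/(-129) + (-17/2 - 33/20194) = -1/129*(-115) - 85841/10097 = 115/129 - 85841/10097 = -9912334/1302513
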